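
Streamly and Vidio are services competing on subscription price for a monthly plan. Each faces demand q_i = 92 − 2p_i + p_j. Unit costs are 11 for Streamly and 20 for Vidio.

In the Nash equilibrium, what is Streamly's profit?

1590.48

Streamly's profit: π = (p_{Streamly} − 11)(92 − 2p_{Streamly} + p_{Vidio}).
∂π/∂p_{Streamly} = 114 − 4p_{Streamly} + p_{Vidio} = 0 ⇒ p_{Streamly} = 28.5 + 0.25p_{Vidio}.
Similarly p_{Vidio} = 33 + 0.25p_{Streamly}.
Solving the two reaction functions simultaneously: (1 − (0.25)(0.25))p_{Streamly} = 28.5 + 0.25·33, so 0.9375p_{Streamly} = 36.75 and p_{Streamly} = 39.2.
Then p_{Vidio} = 33 + 0.25·39.2 = 42.8.
q_{Streamly} = 92 − 2·39.2 + 42.8 = 56.4.
Profit = (39.2 − 11)·56.4 = 1590.48.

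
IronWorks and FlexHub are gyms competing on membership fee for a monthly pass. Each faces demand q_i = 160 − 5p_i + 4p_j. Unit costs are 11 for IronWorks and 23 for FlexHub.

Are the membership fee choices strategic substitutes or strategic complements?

IronWorks's profit: π = (p_{IronWorks} − 11)(160 − 5p_{IronWorks} + 4p_{FlexHub}).
∂π/∂p_{IronWorks} = 215 − 10p_{IronWorks} + 4p_{FlexHub} = 0 ⇒ p_{IronWorks} = 21.5 + 0.4p_{FlexHub}.
The best-response slope dp_{IronWorks}/dp_{FlexHub} = 0.4 > 0: the reaction function is upward-sloping, so the choices are strategic complements.

strategic complements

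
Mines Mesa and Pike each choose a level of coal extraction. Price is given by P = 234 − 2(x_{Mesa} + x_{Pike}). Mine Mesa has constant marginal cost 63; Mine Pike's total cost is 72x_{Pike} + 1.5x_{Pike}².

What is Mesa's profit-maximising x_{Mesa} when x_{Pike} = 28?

Mine Mesa's profit: π = x_{Mesa}(234 − 2(x_{Mesa} + x_{Pike})) − 63x_{Mesa}.
∂π/∂x_{Mesa} = 171 − 4x_{Mesa} − 2x_{Pike} = 0, so x_{Mesa} = 42.75 − 0.5x_{Pike}.
At x_{Pike} = 28: x_{Mesa} = 42.75 − 0.5·28 = 28.75.

28.75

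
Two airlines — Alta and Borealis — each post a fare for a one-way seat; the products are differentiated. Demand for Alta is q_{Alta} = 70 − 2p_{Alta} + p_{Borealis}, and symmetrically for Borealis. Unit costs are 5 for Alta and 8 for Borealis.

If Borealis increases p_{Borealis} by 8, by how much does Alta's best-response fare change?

Alta's profit: π = (p_{Alta} − 5)(70 − 2p_{Alta} + p_{Borealis}).
∂π/∂p_{Alta} = 80 − 4p_{Alta} + p_{Borealis} = 0 ⇒ p_{Alta} = 20 + 0.25p_{Borealis}.
The reaction-function slope is 0.25, so an 8-unit rise in p_{Borealis} moves p_{Alta} by 0.25 × 8 = 2. Alta's best response rises — the actions are strategic complements.

2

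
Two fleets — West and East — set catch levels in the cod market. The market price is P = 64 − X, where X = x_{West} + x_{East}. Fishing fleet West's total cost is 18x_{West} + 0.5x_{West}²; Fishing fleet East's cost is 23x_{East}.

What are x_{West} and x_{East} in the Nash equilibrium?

Fishing fleet West's profit: π = x_{West}(64 − (x_{West} + x_{East})) − 18x_{West} − 0.5x_{West}².
∂π/∂x_{West} = 46 − 3x_{West} − x_{East} = 0, so x_{West} = 46/3 − (1/3)x_{East}.
For East: ∂π/∂x_{East} = 41 − 2x_{East} − x_{West} = 0 ⇒ x_{East} = 20.5 − 0.5x_{West}.
Plugging x_{East} into West's best response: x_{West} = 46/3 − (1/3)(20.5 − 0.5x_{West}) ⇒ (5/6)x_{West} = 8.5, so x_{West} = 10.2.
Then x_{East} = 20.5 − 0.5·10.2 = 15.4.

10.2, 15.4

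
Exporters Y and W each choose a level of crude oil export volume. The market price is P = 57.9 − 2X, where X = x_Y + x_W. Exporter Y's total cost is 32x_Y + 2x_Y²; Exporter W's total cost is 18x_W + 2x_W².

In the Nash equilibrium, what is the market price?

Exporter Y's profit: π = x_Y(57.9 − 2(x_Y + x_W)) − 32x_Y − 2x_Y².
∂π/∂x_Y = 25.9 − 8x_Y − 2x_W = 0, so x_Y = 3.2375 − 0.25x_W.
By the same steps for W: x_W = 4.9875 − 0.25x_Y.
Solving the two reaction functions simultaneously: (1 − (−0.25)(−0.25))x_Y = 3.2375 − 0.25·4.9875, so 0.9375x_Y = 637/320 and x_Y = 637/300.
Then x_W = 4.9875 − 0.25·(637/300) = 1337/300.
Equilibrium price: P = 57.9 − 2·6.58 = 44.74.

44.74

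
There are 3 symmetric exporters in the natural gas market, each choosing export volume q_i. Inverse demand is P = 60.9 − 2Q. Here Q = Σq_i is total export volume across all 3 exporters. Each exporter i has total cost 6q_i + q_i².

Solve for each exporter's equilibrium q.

5.49

A representative exporter's profit is π_i = q_i(60.9 − 2Q) − 6q_i − q_i², with Q = q_i + Σ_{j≠i} q_j.
First-order condition: 54.9 − 6q_i − 2Σ_{j≠i} q_j = 0.
In a symmetric equilibrium every exporter chooses the same q, so Σ_{j≠i} q_j = 2q. The condition becomes 54.9 − 10q = 0, giving q = 54.9/10 = 5.49.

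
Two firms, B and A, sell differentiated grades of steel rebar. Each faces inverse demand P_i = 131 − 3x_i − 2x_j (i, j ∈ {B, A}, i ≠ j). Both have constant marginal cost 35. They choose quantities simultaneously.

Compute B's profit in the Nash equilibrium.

432

Firm B's profit: π = x_B(131 − 3x_B − 2x_A) − 35x_B.
∂π/∂x_B = 96 − 6x_B − 2x_A = 0 ⇒ x_B = 16 − (1/3)x_A.
The game is symmetric, so in equilibrium x_A = x_B: the reaction function gives (4/3)x_B = 16, hence x_B = 12.
P_B = 131 − 3·12 − 2·12 = 71.
Profit = (71 − 35)·12 = 432.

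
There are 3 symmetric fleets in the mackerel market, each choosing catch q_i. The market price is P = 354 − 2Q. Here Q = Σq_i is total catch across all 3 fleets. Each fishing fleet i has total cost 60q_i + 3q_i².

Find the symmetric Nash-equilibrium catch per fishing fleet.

A representative fishing fleet's profit is π_i = q_i(354 − 2Q) − 60q_i − 3q_i², with Q = q_i + Σ_{j≠i} q_j.
First-order condition: 294 − 10q_i − 2Σ_{j≠i} q_j = 0.
Imposing symmetry (q_j = q for all j) turns Σ_{j≠i} q_j into 2q, so 294 = 14q and q = 21.

21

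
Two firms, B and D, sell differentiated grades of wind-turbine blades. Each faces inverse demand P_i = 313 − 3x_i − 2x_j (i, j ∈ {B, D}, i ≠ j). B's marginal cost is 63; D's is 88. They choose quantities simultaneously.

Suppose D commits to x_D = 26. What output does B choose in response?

Firm B's profit: π = x_B(313 − 3x_B − 2x_D) − 63x_B.
∂π/∂x_B = 250 − 6x_B − 2x_D = 0 ⇒ x_B = 125/3 − (1/3)x_D.
At x_D = 26: x_B = 125/3 − (1/3)·26 = 33.

33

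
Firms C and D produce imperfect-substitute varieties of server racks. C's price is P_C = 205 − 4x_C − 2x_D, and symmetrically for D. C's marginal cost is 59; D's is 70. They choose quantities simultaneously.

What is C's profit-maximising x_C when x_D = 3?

Firm C's profit: π = x_C(205 − 4x_C − 2x_D) − 59x_C.
∂π/∂x_C = 146 − 8x_C − 2x_D = 0 ⇒ x_C = 18.25 − 0.25x_D.
At x_D = 3: x_C = 18.25 − 0.25·3 = 17.5.

17.5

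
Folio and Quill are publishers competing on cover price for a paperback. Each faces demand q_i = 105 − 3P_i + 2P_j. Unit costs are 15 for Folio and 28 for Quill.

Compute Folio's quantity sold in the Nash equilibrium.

74.8125

Folio's profit: π = (P_{Folio} − 15)(105 − 3P_{Folio} + 2P_{Quill}).
∂π/∂P_{Folio} = 150 − 6P_{Folio} + 2P_{Quill} = 0 ⇒ P_{Folio} = 25 + (1/3)P_{Quill}.
Similarly P_{Quill} = 31.5 + (1/3)P_{Folio}.
Substituting the second reaction function into the first: P_{Folio} = 25 + (1/3)(31.5 + (1/3)P_{Folio}), which gives (8/9)P_{Folio} = 35.5 ⇒ P_{Folio} = 39.9375.
Then P_{Quill} = 31.5 + (1/3)·39.9375 = 44.8125.
q_{Folio} = 105 − 3·39.9375 + 2·44.8125 = 74.8125.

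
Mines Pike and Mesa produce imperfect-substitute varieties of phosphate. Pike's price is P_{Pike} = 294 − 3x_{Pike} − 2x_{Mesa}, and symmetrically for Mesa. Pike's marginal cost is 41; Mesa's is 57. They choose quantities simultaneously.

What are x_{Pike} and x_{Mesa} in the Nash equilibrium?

32.625, 28.625

Mine Pike's profit: π = x_{Pike}(294 − 3x_{Pike} − 2x_{Mesa}) − 41x_{Pike}.
∂π/∂x_{Pike} = 253 − 6x_{Pike} − 2x_{Mesa} = 0 ⇒ x_{Pike} = 253/6 − (1/3)x_{Mesa}.
Similarly x_{Mesa} = 39.5 − (1/3)x_{Pike}.
Solving the two reaction functions simultaneously: (1 − (−1/3)(−1/3))x_{Pike} = 253/6 − (1/3)·39.5, so (8/9)x_{Pike} = 29 and x_{Pike} = 32.625.
Then x_{Mesa} = 39.5 − (1/3)·32.625 = 28.625.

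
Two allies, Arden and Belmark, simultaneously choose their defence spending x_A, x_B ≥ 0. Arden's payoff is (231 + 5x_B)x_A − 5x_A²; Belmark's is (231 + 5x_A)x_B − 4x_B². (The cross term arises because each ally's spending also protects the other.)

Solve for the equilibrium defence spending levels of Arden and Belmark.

54.6, 63

Expanding Arden's payoff: 231x_A + 5x_Bx_A − 5x_A².
∂π/∂x_A = 231 + 5x_B − 10x_A = 0, so x_A = 23.1 + 0.5x_B.
Likewise for Belmark: x_B = 28.875 + 0.625x_A.
Plugging x_B into Arden's best response: x_A = 23.1 + 0.5(28.875 + 0.625x_A) ⇒ 0.6875x_A = 37.5375, so x_A = 54.6.
Then x_B = 28.875 + 0.625·54.6 = 63.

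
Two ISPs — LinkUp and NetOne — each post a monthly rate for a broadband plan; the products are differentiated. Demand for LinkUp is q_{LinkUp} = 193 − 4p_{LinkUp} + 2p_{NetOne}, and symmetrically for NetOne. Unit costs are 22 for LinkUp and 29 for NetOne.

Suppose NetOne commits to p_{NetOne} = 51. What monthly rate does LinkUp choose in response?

LinkUp's profit: π = (p_{LinkUp} − 22)(193 − 4p_{LinkUp} + 2p_{NetOne}).
∂π/∂p_{LinkUp} = 281 − 8p_{LinkUp} + 2p_{NetOne} = 0 ⇒ p_{LinkUp} = 35.125 + 0.25p_{NetOne}.
At p_{NetOne} = 51: p_{LinkUp} = 35.125 + 0.25·51 = 47.875.

47.875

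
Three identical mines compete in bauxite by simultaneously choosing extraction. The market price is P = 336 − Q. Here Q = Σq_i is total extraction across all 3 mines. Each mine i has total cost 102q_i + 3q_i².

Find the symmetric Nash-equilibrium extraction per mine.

23.4

A representative mine's profit is π_i = q_i(336 − Q) − 102q_i − 3q_i², with Q = q_i + Σ_{j≠i} q_j.
First-order condition: 234 − 8q_i − Σ_{j≠i} q_j = 0.
In a symmetric equilibrium every mine chooses the same q, so Σ_{j≠i} q_j = 2q. The condition becomes 234 − 10q = 0, giving q = 234/10 = 23.4.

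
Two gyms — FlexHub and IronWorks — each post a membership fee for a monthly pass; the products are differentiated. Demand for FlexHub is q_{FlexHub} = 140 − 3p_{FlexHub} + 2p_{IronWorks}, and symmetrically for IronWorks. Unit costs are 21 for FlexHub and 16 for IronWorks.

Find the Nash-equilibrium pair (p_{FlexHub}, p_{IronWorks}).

FlexHub's profit: π = (p_{FlexHub} − 21)(140 − 3p_{FlexHub} + 2p_{IronWorks}).
∂π/∂p_{FlexHub} = 203 − 6p_{FlexHub} + 2p_{IronWorks} = 0 ⇒ p_{FlexHub} = 203/6 + (1/3)p_{IronWorks}.
Similarly p_{IronWorks} = 94/3 + (1/3)p_{FlexHub}.
Substituting the second reaction function into the first: p_{FlexHub} = 203/6 + (1/3)(94/3 + (1/3)p_{FlexHub}), which gives (8/9)p_{FlexHub} = 797/18 ⇒ p_{FlexHub} = 49.8125.
Then p_{IronWorks} = 94/3 + (1/3)·49.8125 = 47.9375.

49.8125, 47.9375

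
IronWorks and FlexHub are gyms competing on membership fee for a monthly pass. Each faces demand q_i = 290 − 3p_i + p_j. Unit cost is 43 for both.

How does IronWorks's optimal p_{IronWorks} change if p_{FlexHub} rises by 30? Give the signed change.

IronWorks's profit: π = (p_{IronWorks} − 43)(290 − 3p_{IronWorks} + p_{FlexHub}).
∂π/∂p_{IronWorks} = 419 − 6p_{IronWorks} + p_{FlexHub} = 0 ⇒ p_{IronWorks} = 419/6 + (1/6)p_{FlexHub}.
The reaction-function slope is 1/6, so a 30-unit rise in p_{FlexHub} moves p_{IronWorks} by 1/6 × 30 = 5. IronWorks's best response rises — the actions are strategic complements.

5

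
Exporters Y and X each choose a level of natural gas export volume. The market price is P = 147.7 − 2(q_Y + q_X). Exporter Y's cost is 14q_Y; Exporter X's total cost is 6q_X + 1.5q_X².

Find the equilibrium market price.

68.375

Exporter Y's profit: π = q_Y(147.7 − 2(q_Y + q_X)) − 14q_Y.
∂π/∂q_Y = 133.7 − 4q_Y − 2q_X = 0, so q_Y = 33.425 − 0.5q_X.
For X: ∂π/∂q_X = 141.7 − 7q_X − 2q_Y = 0 ⇒ q_X = 1417/70 − (2/7)q_Y.
Substituting the second reaction function into the first: q_Y = 33.425 − 0.5(1417/70 − (2/7)q_Y), which gives (6/7)q_Y = 1305/56 ⇒ q_Y = 27.1875.
Then q_X = 1417/70 − (2/7)·27.1875 = 12.475.
Equilibrium price: P = 147.7 − 2·39.6625 = 68.375.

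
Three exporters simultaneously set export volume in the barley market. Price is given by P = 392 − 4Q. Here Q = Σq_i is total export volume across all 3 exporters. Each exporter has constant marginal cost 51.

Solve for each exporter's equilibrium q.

A representative exporter's profit is π_i = q_i(392 − 4Q) − 51q_i, with Q = q_i + Σ_{j≠i} q_j.
First-order condition: 341 − 8q_i − 4Σ_{j≠i} q_j = 0.
Imposing symmetry (q_j = q for all j) turns Σ_{j≠i} q_j into 2q, so 341 = 16q and q = 21.3125.

21.3125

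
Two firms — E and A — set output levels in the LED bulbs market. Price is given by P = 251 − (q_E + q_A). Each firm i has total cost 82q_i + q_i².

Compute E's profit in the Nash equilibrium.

2284.88

Firm E's profit: π = q_E(251 − (q_E + q_A)) − 82q_E − q_E².
∂π/∂q_E = 169 − 4q_E − q_A = 0, so q_E = 42.25 − 0.25q_A.
By symmetry q_A = q_E; substituting into the reaction function, 1.25q_E = 42.25 and q_E = 33.8.
Price P = 251 − 67.6 = 183.4.
E's profit: (183.4 − 82)·33.8 − (33.8)² = 2284.88.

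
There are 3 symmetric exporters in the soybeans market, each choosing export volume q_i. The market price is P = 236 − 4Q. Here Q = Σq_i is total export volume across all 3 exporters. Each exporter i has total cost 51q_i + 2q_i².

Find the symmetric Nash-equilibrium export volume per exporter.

A representative exporter's profit is π_i = q_i(236 − 4Q) − 51q_i − 2q_i², with Q = q_i + Σ_{j≠i} q_j.
First-order condition: 185 − 12q_i − 4Σ_{j≠i} q_j = 0.
Imposing symmetry (q_j = q for all j) turns Σ_{j≠i} q_j into 2q, so 185 = 20q and q = 9.25.

9.25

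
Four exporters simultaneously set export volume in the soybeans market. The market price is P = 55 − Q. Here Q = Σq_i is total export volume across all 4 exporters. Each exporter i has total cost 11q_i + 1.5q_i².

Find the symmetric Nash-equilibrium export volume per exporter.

5.5

A representative exporter's profit is π_i = q_i(55 − Q) − 11q_i − 1.5q_i², with Q = q_i + Σ_{j≠i} q_j.
First-order condition: 44 − 5q_i − Σ_{j≠i} q_j = 0.
With identical exporters, set every q_j = q: then 44 − 5q − 3q = 0, i.e. q = 44/8 = 5.5.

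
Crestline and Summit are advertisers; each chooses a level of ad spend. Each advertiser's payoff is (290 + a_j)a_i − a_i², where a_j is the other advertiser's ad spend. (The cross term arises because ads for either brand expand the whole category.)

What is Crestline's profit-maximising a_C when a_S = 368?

329

Crestline's payoff is (290 + a_S)a_C − a_C².
∂π/∂a_C = 290 + a_S − 2a_C = 0, so a_C = 145 + 0.5a_S.
At a_S = 368: a_C = 145 + 0.5·368 = 329.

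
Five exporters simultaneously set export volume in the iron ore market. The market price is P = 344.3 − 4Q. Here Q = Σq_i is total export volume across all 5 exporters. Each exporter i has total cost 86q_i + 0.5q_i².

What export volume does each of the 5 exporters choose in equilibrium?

A representative exporter's profit is π_i = q_i(344.3 − 4Q) − 86q_i − 0.5q_i², with Q = q_i + Σ_{j≠i} q_j.
First-order condition: 258.3 − 9q_i − 4Σ_{j≠i} q_j = 0.
Imposing symmetry (q_j = q for all j) turns Σ_{j≠i} q_j into 4q, so 258.3 = 25q and q = 10.332.

10.332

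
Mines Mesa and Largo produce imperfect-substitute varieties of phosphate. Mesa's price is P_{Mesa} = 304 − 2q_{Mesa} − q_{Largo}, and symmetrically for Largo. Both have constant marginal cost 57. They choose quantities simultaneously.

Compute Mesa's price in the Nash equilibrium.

Mine Mesa's profit: π = q_{Mesa}(304 − 2q_{Mesa} − q_{Largo}) − 57q_{Mesa}.
∂π/∂q_{Mesa} = 247 − 4q_{Mesa} − q_{Largo} = 0 ⇒ q_{Mesa} = 61.75 − 0.25q_{Largo}.
By symmetry q_{Largo} = q_{Mesa}; substituting into the reaction function, 1.25q_{Mesa} = 61.75 and q_{Mesa} = 49.4.
P_{Mesa} = 304 − 2·49.4 − 49.4 = 155.8.

155.8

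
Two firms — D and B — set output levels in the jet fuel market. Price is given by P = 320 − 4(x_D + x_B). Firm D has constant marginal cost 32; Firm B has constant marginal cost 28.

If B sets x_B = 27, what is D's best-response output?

Firm D's profit: π = x_D(320 − 4(x_D + x_B)) − 32x_D.
∂π/∂x_D = 288 − 8x_D − 4x_B = 0, so x_D = 36 − 0.5x_B.
At x_B = 27: x_D = 36 − 0.5·27 = 22.5.

22.5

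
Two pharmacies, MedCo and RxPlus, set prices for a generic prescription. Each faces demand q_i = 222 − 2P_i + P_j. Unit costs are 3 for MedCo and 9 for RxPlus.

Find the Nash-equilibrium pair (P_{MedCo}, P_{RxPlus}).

76.8, 79.2

MedCo's profit: π = (P_{MedCo} − 3)(222 − 2P_{MedCo} + P_{RxPlus}).
∂π/∂P_{MedCo} = 228 − 4P_{MedCo} + P_{RxPlus} = 0 ⇒ P_{MedCo} = 57 + 0.25P_{RxPlus}.
Similarly P_{RxPlus} = 60 + 0.25P_{MedCo}.
Substituting the second reaction function into the first: P_{MedCo} = 57 + 0.25(60 + 0.25P_{MedCo}), which gives 0.9375P_{MedCo} = 72 ⇒ P_{MedCo} = 76.8.
Then P_{RxPlus} = 60 + 0.25·76.8 = 79.2.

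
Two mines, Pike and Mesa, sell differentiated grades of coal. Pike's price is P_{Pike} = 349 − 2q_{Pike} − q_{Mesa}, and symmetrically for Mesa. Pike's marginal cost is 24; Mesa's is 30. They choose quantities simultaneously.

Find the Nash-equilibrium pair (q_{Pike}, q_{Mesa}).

Mine Pike's profit: π = q_{Pike}(349 − 2q_{Pike} − q_{Mesa}) − 24q_{Pike}.
∂π/∂q_{Pike} = 325 − 4q_{Pike} − q_{Mesa} = 0 ⇒ q_{Pike} = 81.25 − 0.25q_{Mesa}.
Similarly q_{Mesa} = 79.75 − 0.25q_{Pike}.
Substituting the second reaction function into the first: q_{Pike} = 81.25 − 0.25(79.75 − 0.25q_{Pike}), which gives 0.9375q_{Pike} = 61.3125 ⇒ q_{Pike} = 65.4.
Then q_{Mesa} = 79.75 − 0.25·65.4 = 63.4.

65.4, 63.4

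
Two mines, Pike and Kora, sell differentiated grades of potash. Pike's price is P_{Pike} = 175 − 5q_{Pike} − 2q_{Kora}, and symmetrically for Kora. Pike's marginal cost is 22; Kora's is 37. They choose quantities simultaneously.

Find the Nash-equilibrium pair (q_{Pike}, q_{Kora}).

Mine Pike's profit: π = q_{Pike}(175 − 5q_{Pike} − 2q_{Kora}) − 22q_{Pike}.
∂π/∂q_{Pike} = 153 − 10q_{Pike} − 2q_{Kora} = 0 ⇒ q_{Pike} = 15.3 − 0.2q_{Kora}.
Similarly q_{Kora} = 13.8 − 0.2q_{Pike}.
Solving the two reaction functions simultaneously: (1 − (−0.2)(−0.2))q_{Pike} = 15.3 − 0.2·13.8, so 0.96q_{Pike} = 12.54 and q_{Pike} = 13.0625.
Then q_{Kora} = 13.8 − 0.2·13.0625 = 11.1875.

13.0625, 11.1875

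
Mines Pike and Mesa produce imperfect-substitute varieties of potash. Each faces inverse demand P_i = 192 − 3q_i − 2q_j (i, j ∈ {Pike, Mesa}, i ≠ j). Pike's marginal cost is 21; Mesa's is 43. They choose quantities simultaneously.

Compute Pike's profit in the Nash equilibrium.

Mine Pike's profit: π = q_{Pike}(192 − 3q_{Pike} − 2q_{Mesa}) − 21q_{Pike}.
∂π/∂q_{Pike} = 171 − 6q_{Pike} − 2q_{Mesa} = 0 ⇒ q_{Pike} = 28.5 − (1/3)q_{Mesa}.
Similarly q_{Mesa} = 149/6 − (1/3)q_{Pike}.
Solving the two reaction functions simultaneously: (1 − (−1/3)(−1/3))q_{Pike} = 28.5 − (1/3)·(149/6), so (8/9)q_{Pike} = 182/9 and q_{Pike} = 22.75.
Then q_{Mesa} = 149/6 − (1/3)·22.75 = 17.25.
P_{Pike} = 192 − 3·22.75 − 2·17.25 = 89.25.
Profit = (89.25 − 21)·22.75 = 1552.6875.

1552.6875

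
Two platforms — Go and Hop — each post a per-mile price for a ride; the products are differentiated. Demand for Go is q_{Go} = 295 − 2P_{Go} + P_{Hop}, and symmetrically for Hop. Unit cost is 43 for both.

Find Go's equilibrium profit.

14112

Go's profit: π = (P_{Go} − 43)(295 − 2P_{Go} + P_{Hop}).
∂π/∂P_{Go} = 381 − 4P_{Go} + P_{Hop} = 0 ⇒ P_{Go} = 95.25 + 0.25P_{Hop}.
Setting P_{Go} = P_{Hop} in the reaction function: P_{Go} = 95.25 + 0.25P_{Go}, so P_{Go} = 95.25 / 0.75 = 127.
q_{Go} = 295 − 2·127 + 127 = 168.
Profit = (127 − 43)·168 = 14112.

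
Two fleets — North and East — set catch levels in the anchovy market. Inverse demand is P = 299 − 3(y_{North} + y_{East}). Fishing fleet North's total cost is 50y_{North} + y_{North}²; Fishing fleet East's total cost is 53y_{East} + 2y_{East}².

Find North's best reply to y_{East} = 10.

27.375

Fishing fleet North's profit: π = y_{North}(299 − 3(y_{North} + y_{East})) − 50y_{North} − y_{North}².
∂π/∂y_{North} = 249 − 8y_{North} − 3y_{East} = 0, so y_{North} = 31.125 − 0.375y_{East}.
At y_{East} = 10: y_{North} = 31.125 − 0.375·10 = 27.375.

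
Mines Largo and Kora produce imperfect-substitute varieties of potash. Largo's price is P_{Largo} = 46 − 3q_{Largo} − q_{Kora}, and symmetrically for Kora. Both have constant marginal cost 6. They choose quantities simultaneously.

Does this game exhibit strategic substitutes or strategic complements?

strategic substitutes

Mine Largo's profit: π = q_{Largo}(46 − 3q_{Largo} − q_{Kora}) − 6q_{Largo}.
∂π/∂q_{Largo} = 40 − 6q_{Largo} − q_{Kora} = 0 ⇒ q_{Largo} = 20/3 − (1/6)q_{Kora}.
The best-response slope dq_{Largo}/dq_{Kora} = −1/6 < 0: the reaction function is downward-sloping, so the choices are strategic substitutes.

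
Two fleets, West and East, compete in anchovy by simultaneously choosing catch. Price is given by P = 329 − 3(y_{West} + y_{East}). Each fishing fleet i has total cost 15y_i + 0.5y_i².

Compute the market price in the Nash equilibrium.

140.6

Fishing fleet West's profit: π = y_{West}(329 − 3(y_{West} + y_{East})) − 15y_{West} − 0.5y_{West}².
∂π/∂y_{West} = 314 − 7y_{West} − 3y_{East} = 0, so y_{West} = 314/7 − (3/7)y_{East}.
By symmetry y_{East} = y_{West}; substituting into the reaction function, (10/7)y_{West} = 314/7 and y_{West} = 31.4.
Equilibrium price: P = 329 − 3·62.8 = 140.6.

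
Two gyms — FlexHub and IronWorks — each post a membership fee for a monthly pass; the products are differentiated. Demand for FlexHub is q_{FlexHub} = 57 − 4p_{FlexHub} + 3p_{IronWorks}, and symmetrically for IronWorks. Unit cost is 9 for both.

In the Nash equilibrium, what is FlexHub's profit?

368.64

FlexHub's profit: π = (p_{FlexHub} − 9)(57 − 4p_{FlexHub} + 3p_{IronWorks}).
∂π/∂p_{FlexHub} = 93 − 8p_{FlexHub} + 3p_{IronWorks} = 0 ⇒ p_{FlexHub} = 11.625 + 0.375p_{IronWorks}.
The game is symmetric, so in equilibrium p_{IronWorks} = p_{FlexHub}: the reaction function gives 0.625p_{FlexHub} = 11.625, hence p_{FlexHub} = 18.6.
q_{FlexHub} = 57 − 4·18.6 + 3·18.6 = 38.4.
Profit = (18.6 − 9)·38.4 = 368.64.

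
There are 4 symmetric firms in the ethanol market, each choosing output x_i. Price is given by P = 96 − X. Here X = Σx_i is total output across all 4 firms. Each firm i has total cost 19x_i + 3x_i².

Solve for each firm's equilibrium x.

A representative firm's profit is π_i = x_i(96 − X) − 19x_i − 3x_i², with X = x_i + Σ_{j≠i} x_j.
First-order condition: 77 − 8x_i − Σ_{j≠i} x_j = 0.
In a symmetric equilibrium every firm chooses the same x, so Σ_{j≠i} x_j = 3x. The condition becomes 77 − 11x = 0, giving x = 77/11 = 7.

7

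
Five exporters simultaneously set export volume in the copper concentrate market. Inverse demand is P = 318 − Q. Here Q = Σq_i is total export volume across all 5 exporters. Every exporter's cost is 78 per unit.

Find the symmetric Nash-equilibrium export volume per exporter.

A representative exporter's profit is π_i = q_i(318 − Q) − 78q_i, with Q = q_i + Σ_{j≠i} q_j.
First-order condition: 240 − 2q_i − Σ_{j≠i} q_j = 0.
With identical exporters, set every q_j = q: then 240 − 2q − 4q = 0, i.e. q = 240/6 = 40.

40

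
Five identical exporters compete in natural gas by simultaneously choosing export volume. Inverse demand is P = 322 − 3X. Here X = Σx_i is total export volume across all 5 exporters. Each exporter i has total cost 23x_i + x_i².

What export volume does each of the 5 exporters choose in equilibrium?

14.95

A representative exporter's profit is π_i = x_i(322 − 3X) − 23x_i − x_i², with X = x_i + Σ_{j≠i} x_j.
First-order condition: 299 − 8x_i − 3Σ_{j≠i} x_j = 0.
In a symmetric equilibrium every exporter chooses the same x, so Σ_{j≠i} x_j = 4x. The condition becomes 299 − 20x = 0, giving x = 299/20 = 14.95.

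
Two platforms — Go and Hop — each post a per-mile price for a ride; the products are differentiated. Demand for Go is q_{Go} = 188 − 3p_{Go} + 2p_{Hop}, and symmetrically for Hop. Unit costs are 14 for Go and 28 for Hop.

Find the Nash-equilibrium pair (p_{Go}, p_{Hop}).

60.125, 65.375

Go's profit: π = (p_{Go} − 14)(188 − 3p_{Go} + 2p_{Hop}).
∂π/∂p_{Go} = 230 − 6p_{Go} + 2p_{Hop} = 0 ⇒ p_{Go} = 115/3 + (1/3)p_{Hop}.
Similarly p_{Hop} = 136/3 + (1/3)p_{Go}.
Plugging p_{Hop} into Go's best response: p_{Go} = 115/3 + (1/3)(136/3 + (1/3)p_{Go}) ⇒ (8/9)p_{Go} = 481/9, so p_{Go} = 60.125.
Then p_{Hop} = 136/3 + (1/3)·60.125 = 65.375.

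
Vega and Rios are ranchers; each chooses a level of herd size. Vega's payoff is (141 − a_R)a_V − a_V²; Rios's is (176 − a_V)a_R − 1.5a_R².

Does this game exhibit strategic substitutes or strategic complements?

strategic substitutes

Expanding Vega's payoff: 141a_V − a_Ra_V − a_V².
∂π/∂a_V = 141 − a_R − 2a_V = 0, so a_V = 70.5 − 0.5a_R.
The best-response slope da_V/da_R = −0.5 < 0: the reaction function is downward-sloping, so the choices are strategic substitutes.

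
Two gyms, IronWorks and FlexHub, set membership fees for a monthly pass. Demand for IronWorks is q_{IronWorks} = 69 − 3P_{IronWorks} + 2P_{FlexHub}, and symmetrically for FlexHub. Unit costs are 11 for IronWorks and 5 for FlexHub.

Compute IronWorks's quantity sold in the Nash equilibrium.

40.125

IronWorks's profit: π = (P_{IronWorks} − 11)(69 − 3P_{IronWorks} + 2P_{FlexHub}).
∂π/∂P_{IronWorks} = 102 − 6P_{IronWorks} + 2P_{FlexHub} = 0 ⇒ P_{IronWorks} = 17 + (1/3)P_{FlexHub}.
Similarly P_{FlexHub} = 14 + (1/3)P_{IronWorks}.
Substituting the second reaction function into the first: P_{IronWorks} = 17 + (1/3)(14 + (1/3)P_{IronWorks}), which gives (8/9)P_{IronWorks} = 65/3 ⇒ P_{IronWorks} = 24.375.
Then P_{FlexHub} = 14 + (1/3)·24.375 = 22.125.
q_{IronWorks} = 69 − 3·24.375 + 2·22.125 = 40.125.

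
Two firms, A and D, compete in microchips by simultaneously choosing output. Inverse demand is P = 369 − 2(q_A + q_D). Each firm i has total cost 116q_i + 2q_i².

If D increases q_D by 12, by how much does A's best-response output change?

Firm A's profit: π = q_A(369 − 2(q_A + q_D)) − 116q_A − 2q_A².
∂π/∂q_A = 253 − 8q_A − 2q_D = 0, so q_A = 31.625 − 0.25q_D.
The reaction-function slope is −0.25, so a 12-unit rise in q_D moves q_A by −0.25 × 12 = −3. A's best response falls — the actions are strategic substitutes.

-3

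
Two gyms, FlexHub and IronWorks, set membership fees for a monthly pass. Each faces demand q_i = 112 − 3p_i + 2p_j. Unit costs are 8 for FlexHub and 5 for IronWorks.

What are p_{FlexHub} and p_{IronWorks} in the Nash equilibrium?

FlexHub's profit: π = (p_{FlexHub} − 8)(112 − 3p_{FlexHub} + 2p_{IronWorks}).
∂π/∂p_{FlexHub} = 136 − 6p_{FlexHub} + 2p_{IronWorks} = 0 ⇒ p_{FlexHub} = 68/3 + (1/3)p_{IronWorks}.
Similarly p_{IronWorks} = 127/6 + (1/3)p_{FlexHub}.
Solving the two reaction functions simultaneously: (1 − (1/3)(1/3))p_{FlexHub} = 68/3 + (1/3)·(127/6), so (8/9)p_{FlexHub} = 535/18 and p_{FlexHub} = 33.4375.
Then p_{IronWorks} = 127/6 + (1/3)·33.4375 = 32.3125.

33.4375, 32.3125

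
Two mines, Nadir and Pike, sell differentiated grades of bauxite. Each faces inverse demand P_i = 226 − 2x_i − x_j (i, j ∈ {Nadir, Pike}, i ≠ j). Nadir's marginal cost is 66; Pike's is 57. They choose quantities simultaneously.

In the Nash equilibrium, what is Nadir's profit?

Mine Nadir's profit: π = x_{Nadir}(226 − 2x_{Nadir} − x_{Pike}) − 66x_{Nadir}.
∂π/∂x_{Nadir} = 160 − 4x_{Nadir} − x_{Pike} = 0 ⇒ x_{Nadir} = 40 − 0.25x_{Pike}.
Similarly x_{Pike} = 42.25 − 0.25x_{Nadir}.
Solving the two reaction functions simultaneously: (1 − (−0.25)(−0.25))x_{Nadir} = 40 − 0.25·42.25, so 0.9375x_{Nadir} = 29.4375 and x_{Nadir} = 31.4.
Then x_{Pike} = 42.25 − 0.25·31.4 = 34.4.
P_{Nadir} = 226 − 2·31.4 − 34.4 = 128.8.
Profit = (128.8 − 66)·31.4 = 1971.92.

1971.92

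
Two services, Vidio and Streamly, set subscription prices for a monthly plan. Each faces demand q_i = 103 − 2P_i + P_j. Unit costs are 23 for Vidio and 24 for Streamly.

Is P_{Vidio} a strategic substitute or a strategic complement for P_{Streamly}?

Vidio's profit: π = (P_{Vidio} − 23)(103 − 2P_{Vidio} + P_{Streamly}).
∂π/∂P_{Vidio} = 149 − 4P_{Vidio} + P_{Streamly} = 0 ⇒ P_{Vidio} = 37.25 + 0.25P_{Streamly}.
The best-response slope dP_{Vidio}/dP_{Streamly} = 0.25 > 0: the reaction function is upward-sloping, so the choices are strategic complements.

strategic complements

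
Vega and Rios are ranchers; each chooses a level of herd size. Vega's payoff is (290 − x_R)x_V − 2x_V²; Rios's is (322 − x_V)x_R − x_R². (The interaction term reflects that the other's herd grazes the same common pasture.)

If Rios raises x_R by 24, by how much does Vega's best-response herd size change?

Expanding Vega's payoff: 290x_V − x_Rx_V − 2x_V².
∂π/∂x_V = 290 − x_R − 4x_V = 0, so x_V = 72.5 − 0.25x_R.
The reaction-function slope is −0.25, so a 24-unit rise in x_R moves x_V by −0.25 × 24 = −6. Vega's best response falls — the actions are strategic substitutes.

-6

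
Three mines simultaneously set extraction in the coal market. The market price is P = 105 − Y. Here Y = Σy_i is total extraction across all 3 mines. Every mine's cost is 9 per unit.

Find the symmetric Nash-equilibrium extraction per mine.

A representative mine's profit is π_i = y_i(105 − Y) − 9y_i, with Y = y_i + Σ_{j≠i} y_j.
First-order condition: 96 − 2y_i − Σ_{j≠i} y_j = 0.
In a symmetric equilibrium every mine chooses the same y, so Σ_{j≠i} y_j = 2y. The condition becomes 96 − 4y = 0, giving y = 96/4 = 24.

24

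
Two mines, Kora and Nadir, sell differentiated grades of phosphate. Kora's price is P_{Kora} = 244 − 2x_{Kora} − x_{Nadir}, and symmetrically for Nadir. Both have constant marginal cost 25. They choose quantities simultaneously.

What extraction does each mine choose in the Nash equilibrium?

43.8

Mine Kora's profit: π = x_{Kora}(244 − 2x_{Kora} − x_{Nadir}) − 25x_{Kora}.
∂π/∂x_{Kora} = 219 − 4x_{Kora} − x_{Nadir} = 0 ⇒ x_{Kora} = 54.75 − 0.25x_{Nadir}.
The game is symmetric, so in equilibrium x_{Nadir} = x_{Kora}: the reaction function gives 1.25x_{Kora} = 54.75, hence x_{Kora} = 43.8.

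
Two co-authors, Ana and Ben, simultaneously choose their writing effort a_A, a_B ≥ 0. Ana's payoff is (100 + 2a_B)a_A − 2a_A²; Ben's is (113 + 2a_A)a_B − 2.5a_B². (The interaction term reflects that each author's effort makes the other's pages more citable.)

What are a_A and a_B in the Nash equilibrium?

45.375, 40.75

Expanding Ana's payoff: 100a_A + 2a_Ba_A − 2a_A².
∂π/∂a_A = 100 + 2a_B − 4a_A = 0, so a_A = 25 + 0.5a_B.
Likewise for Ben: a_B = 22.6 + 0.4a_A.
Solving the two reaction functions simultaneously: (1 − (0.5)(0.4))a_A = 25 + 0.5·22.6, so 0.8a_A = 36.3 and a_A = 45.375.
Then a_B = 22.6 + 0.4·45.375 = 40.75.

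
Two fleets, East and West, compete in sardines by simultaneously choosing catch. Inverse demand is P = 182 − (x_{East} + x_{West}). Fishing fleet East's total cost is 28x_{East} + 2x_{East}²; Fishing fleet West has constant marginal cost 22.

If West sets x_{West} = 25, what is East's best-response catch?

Fishing fleet East's profit: π = x_{East}(182 − (x_{East} + x_{West})) − 28x_{East} − 2x_{East}².
∂π/∂x_{East} = 154 − 6x_{East} − x_{West} = 0, so x_{East} = 77/3 − (1/6)x_{West}.
At x_{West} = 25: x_{East} = 77/3 − (1/6)·25 = 21.5.

21.5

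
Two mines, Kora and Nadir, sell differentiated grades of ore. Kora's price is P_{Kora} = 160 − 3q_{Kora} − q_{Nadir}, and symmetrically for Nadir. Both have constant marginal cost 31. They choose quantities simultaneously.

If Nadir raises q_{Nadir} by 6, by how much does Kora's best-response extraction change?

Mine Kora's profit: π = q_{Kora}(160 − 3q_{Kora} − q_{Nadir}) − 31q_{Kora}.
∂π/∂q_{Kora} = 129 − 6q_{Kora} − q_{Nadir} = 0 ⇒ q_{Kora} = 21.5 − (1/6)q_{Nadir}.
The reaction-function slope is −1/6, so a 6-unit rise in q_{Nadir} moves q_{Kora} by −1/6 × 6 = −1. Kora's best response falls — the actions are strategic substitutes.

-1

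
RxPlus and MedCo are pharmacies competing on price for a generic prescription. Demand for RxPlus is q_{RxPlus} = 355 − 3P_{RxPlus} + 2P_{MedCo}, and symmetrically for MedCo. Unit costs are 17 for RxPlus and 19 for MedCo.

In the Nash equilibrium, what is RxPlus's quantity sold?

RxPlus's profit: π = (P_{RxPlus} − 17)(355 − 3P_{RxPlus} + 2P_{MedCo}).
∂π/∂P_{RxPlus} = 406 − 6P_{RxPlus} + 2P_{MedCo} = 0 ⇒ P_{RxPlus} = 203/3 + (1/3)P_{MedCo}.
Similarly P_{MedCo} = 206/3 + (1/3)P_{RxPlus}.
Solving the two reaction functions simultaneously: (1 − (1/3)(1/3))P_{RxPlus} = 203/3 + (1/3)·(206/3), so (8/9)P_{RxPlus} = 815/9 and P_{RxPlus} = 101.875.
Then P_{MedCo} = 206/3 + (1/3)·101.875 = 102.625.
q_{RxPlus} = 355 − 3·101.875 + 2·102.625 = 254.625.

254.625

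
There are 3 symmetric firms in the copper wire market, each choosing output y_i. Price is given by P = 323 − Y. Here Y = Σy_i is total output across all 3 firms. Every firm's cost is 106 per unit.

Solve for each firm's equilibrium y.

54.25

A representative firm's profit is π_i = y_i(323 − Y) − 106y_i, with Y = y_i + Σ_{j≠i} y_j.
First-order condition: 217 − 2y_i − Σ_{j≠i} y_j = 0.
In a symmetric equilibrium every firm chooses the same y, so Σ_{j≠i} y_j = 2y. The condition becomes 217 − 4y = 0, giving y = 217/4 = 54.25.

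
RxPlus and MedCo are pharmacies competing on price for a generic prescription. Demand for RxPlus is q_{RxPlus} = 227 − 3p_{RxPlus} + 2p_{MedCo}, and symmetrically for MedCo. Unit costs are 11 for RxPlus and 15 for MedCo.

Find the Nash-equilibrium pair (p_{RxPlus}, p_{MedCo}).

65.75, 67.25

RxPlus's profit: π = (p_{RxPlus} − 11)(227 − 3p_{RxPlus} + 2p_{MedCo}).
∂π/∂p_{RxPlus} = 260 − 6p_{RxPlus} + 2p_{MedCo} = 0 ⇒ p_{RxPlus} = 130/3 + (1/3)p_{MedCo}.
Similarly p_{MedCo} = 136/3 + (1/3)p_{RxPlus}.
Solving the two reaction functions simultaneously: (1 − (1/3)(1/3))p_{RxPlus} = 130/3 + (1/3)·(136/3), so (8/9)p_{RxPlus} = 526/9 and p_{RxPlus} = 65.75.
Then p_{MedCo} = 136/3 + (1/3)·65.75 = 67.25.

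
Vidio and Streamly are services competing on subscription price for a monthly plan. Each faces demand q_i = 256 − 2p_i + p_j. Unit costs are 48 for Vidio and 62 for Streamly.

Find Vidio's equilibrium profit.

Vidio's profit: π = (p_{Vidio} − 48)(256 − 2p_{Vidio} + p_{Streamly}).
∂π/∂p_{Vidio} = 352 − 4p_{Vidio} + p_{Streamly} = 0 ⇒ p_{Vidio} = 88 + 0.25p_{Streamly}.
Similarly p_{Streamly} = 95 + 0.25p_{Vidio}.
Plugging p_{Streamly} into Vidio's best response: p_{Vidio} = 88 + 0.25(95 + 0.25p_{Vidio}) ⇒ 0.9375p_{Vidio} = 111.75, so p_{Vidio} = 119.2.
Then p_{Streamly} = 95 + 0.25·119.2 = 124.8.
q_{Vidio} = 256 − 2·119.2 + 124.8 = 142.4.
Profit = (119.2 − 48)·142.4 = 10138.88.

10138.88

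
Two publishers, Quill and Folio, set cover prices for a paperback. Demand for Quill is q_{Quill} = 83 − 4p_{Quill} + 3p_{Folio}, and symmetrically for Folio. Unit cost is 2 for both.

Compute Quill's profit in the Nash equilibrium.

Quill's profit: π = (p_{Quill} − 2)(83 − 4p_{Quill} + 3p_{Folio}).
∂π/∂p_{Quill} = 91 − 8p_{Quill} + 3p_{Folio} = 0 ⇒ p_{Quill} = 11.375 + 0.375p_{Folio}.
The game is symmetric, so in equilibrium p_{Folio} = p_{Quill}: the reaction function gives 0.625p_{Quill} = 11.375, hence p_{Quill} = 18.2.
q_{Quill} = 83 − 4·18.2 + 3·18.2 = 64.8.
Profit = (18.2 − 2)·64.8 = 1049.76.

1049.76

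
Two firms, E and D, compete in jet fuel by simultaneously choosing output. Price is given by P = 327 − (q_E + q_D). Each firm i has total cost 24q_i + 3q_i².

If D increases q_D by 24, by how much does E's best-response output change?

-3

Firm E's profit: π = q_E(327 − (q_E + q_D)) − 24q_E − 3q_E².
∂π/∂q_E = 303 − 8q_E − q_D = 0, so q_E = 37.875 − 0.125q_D.
The reaction-function slope is −0.125, so a 24-unit rise in q_D moves q_E by −0.125 × 24 = −3. E's best response falls — the actions are strategic substitutes.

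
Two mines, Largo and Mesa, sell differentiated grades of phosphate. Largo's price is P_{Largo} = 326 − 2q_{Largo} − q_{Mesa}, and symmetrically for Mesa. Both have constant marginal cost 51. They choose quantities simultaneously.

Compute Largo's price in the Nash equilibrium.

161

Mine Largo's profit: π = q_{Largo}(326 − 2q_{Largo} − q_{Mesa}) − 51q_{Largo}.
∂π/∂q_{Largo} = 275 − 4q_{Largo} − q_{Mesa} = 0 ⇒ q_{Largo} = 68.75 − 0.25q_{Mesa}.
The game is symmetric, so in equilibrium q_{Mesa} = q_{Largo}: the reaction function gives 1.25q_{Largo} = 68.75, hence q_{Largo} = 55.
P_{Largo} = 326 − 2·55 − 55 = 161.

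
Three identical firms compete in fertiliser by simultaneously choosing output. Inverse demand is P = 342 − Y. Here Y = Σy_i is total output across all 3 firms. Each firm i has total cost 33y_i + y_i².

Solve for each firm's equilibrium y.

A representative firm's profit is π_i = y_i(342 − Y) − 33y_i − y_i², with Y = y_i + Σ_{j≠i} y_j.
First-order condition: 309 − 4y_i − Σ_{j≠i} y_j = 0.
With identical firms, set every y_j = y: then 309 − 4y − 2y = 0, i.e. y = 309/6 = 51.5.

51.5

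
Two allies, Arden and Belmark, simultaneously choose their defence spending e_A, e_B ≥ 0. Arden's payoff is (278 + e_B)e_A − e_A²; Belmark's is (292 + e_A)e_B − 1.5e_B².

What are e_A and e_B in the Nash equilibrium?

Expanding Arden's payoff: 278e_A + e_Be_A − e_A².
∂π/∂e_A = 278 + e_B − 2e_A = 0, so e_A = 139 + 0.5e_B.
Likewise for Belmark: e_B = 292/3 + (1/3)e_A.
Plugging e_B into Arden's best response: e_A = 139 + 0.5(292/3 + (1/3)e_A) ⇒ (5/6)e_A = 563/3, so e_A = 225.2.
Then e_B = 292/3 + (1/3)·225.2 = 172.4.

225.2, 172.4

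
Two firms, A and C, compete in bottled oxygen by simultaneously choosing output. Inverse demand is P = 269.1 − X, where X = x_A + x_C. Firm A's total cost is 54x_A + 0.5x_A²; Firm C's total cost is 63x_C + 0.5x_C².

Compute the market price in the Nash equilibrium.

163.8

Firm A's profit: π = x_A(269.1 − (x_A + x_C)) − 54x_A − 0.5x_A².
∂π/∂x_A = 215.1 − 3x_A − x_C = 0, so x_A = 71.7 − (1/3)x_C.
By the same steps for C: x_C = 68.7 − (1/3)x_A.
Plugging x_C into A's best response: x_A = 71.7 − (1/3)(68.7 − (1/3)x_A) ⇒ (8/9)x_A = 48.8, so x_A = 54.9.
Then x_C = 68.7 − (1/3)·54.9 = 50.4.
Equilibrium price: P = 269.1 − 105.3 = 163.8.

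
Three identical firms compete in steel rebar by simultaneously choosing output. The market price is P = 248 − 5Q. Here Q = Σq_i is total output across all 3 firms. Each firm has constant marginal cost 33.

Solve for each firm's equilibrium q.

10.75

A representative firm's profit is π_i = q_i(248 − 5Q) − 33q_i, with Q = q_i + Σ_{j≠i} q_j.
First-order condition: 215 − 10q_i − 5Σ_{j≠i} q_j = 0.
Imposing symmetry (q_j = q for all j) turns Σ_{j≠i} q_j into 2q, so 215 = 20q and q = 10.75.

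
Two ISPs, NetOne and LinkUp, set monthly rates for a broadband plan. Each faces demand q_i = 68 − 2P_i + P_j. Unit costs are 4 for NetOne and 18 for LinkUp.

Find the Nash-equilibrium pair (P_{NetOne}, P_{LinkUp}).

27.2, 32.8

NetOne's profit: π = (P_{NetOne} − 4)(68 − 2P_{NetOne} + P_{LinkUp}).
∂π/∂P_{NetOne} = 76 − 4P_{NetOne} + P_{LinkUp} = 0 ⇒ P_{NetOne} = 19 + 0.25P_{LinkUp}.
Similarly P_{LinkUp} = 26 + 0.25P_{NetOne}.
Substituting the second reaction function into the first: P_{NetOne} = 19 + 0.25(26 + 0.25P_{NetOne}), which gives 0.9375P_{NetOne} = 25.5 ⇒ P_{NetOne} = 27.2.
Then P_{LinkUp} = 26 + 0.25·27.2 = 32.8.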